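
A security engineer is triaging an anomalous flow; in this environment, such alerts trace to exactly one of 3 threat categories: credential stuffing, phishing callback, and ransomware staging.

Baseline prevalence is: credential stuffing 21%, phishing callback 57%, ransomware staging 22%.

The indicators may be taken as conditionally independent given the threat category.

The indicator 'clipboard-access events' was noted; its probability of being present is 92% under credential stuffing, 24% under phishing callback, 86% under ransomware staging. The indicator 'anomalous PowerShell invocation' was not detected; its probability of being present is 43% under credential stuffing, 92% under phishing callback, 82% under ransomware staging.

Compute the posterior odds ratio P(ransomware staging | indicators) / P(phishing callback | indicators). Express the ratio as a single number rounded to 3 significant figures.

3.11

Posterior odds equal prior odds times the likelihood ratio; only the two competing hypotheses matter (using 1 − P(present | H) for each absent indicator).
  ransomware staging: 0.22 × 0.86 × (1 − 0.82) = 0.034056
  phishing callback: 0.57 × 0.24 × (1 − 0.92) = 0.010944
Posterior odds = 0.034056 / 0.010944 ≈ 3.11.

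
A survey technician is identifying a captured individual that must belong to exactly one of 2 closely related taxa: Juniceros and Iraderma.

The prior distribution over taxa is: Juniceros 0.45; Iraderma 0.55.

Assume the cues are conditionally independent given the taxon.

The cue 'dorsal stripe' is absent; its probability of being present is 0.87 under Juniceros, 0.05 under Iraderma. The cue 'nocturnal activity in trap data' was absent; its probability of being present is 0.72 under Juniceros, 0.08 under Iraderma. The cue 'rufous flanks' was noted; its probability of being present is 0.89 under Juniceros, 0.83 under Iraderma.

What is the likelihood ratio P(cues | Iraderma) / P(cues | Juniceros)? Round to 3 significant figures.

22.4

The Bayes factor is the ratio of the joint likelihoods of the cue pattern under the two hypotheses (using 1 − P(present | H) for each absent cue).
  Iraderma: (1 − 0.05) × (1 − 0.08) × 0.83 = 0.72542
  Juniceros: (1 − 0.87) × (1 − 0.72) × 0.89 = 0.032396
Bayes factor = 0.72542 / 0.032396 ≈ 22.4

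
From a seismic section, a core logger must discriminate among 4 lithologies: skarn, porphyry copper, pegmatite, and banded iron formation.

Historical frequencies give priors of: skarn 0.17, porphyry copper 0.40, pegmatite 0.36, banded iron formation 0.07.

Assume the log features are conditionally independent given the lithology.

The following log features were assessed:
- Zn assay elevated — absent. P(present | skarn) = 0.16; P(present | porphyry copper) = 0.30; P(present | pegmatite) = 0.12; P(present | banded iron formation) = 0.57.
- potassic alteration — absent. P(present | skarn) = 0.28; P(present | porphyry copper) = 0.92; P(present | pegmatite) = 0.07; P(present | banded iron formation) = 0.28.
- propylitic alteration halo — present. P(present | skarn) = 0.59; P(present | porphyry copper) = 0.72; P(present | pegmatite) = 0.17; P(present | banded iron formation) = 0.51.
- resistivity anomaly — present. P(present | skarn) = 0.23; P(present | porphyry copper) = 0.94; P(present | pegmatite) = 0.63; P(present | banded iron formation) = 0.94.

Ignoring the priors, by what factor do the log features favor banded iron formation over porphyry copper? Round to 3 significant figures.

3.92

Take the product of per-log feature likelihoods under each hypothesis (using 1 − P(present | H) for each absent log feature), then divide.
  banded iron formation: (1 − 0.57) × (1 − 0.28) × 0.51 × 0.94 = 0.14842
  porphyry copper: (1 − 0.30) × (1 − 0.92) × 0.72 × 0.94 = 0.037901
Bayes factor = 0.14842 / 0.037901 ≈ 3.92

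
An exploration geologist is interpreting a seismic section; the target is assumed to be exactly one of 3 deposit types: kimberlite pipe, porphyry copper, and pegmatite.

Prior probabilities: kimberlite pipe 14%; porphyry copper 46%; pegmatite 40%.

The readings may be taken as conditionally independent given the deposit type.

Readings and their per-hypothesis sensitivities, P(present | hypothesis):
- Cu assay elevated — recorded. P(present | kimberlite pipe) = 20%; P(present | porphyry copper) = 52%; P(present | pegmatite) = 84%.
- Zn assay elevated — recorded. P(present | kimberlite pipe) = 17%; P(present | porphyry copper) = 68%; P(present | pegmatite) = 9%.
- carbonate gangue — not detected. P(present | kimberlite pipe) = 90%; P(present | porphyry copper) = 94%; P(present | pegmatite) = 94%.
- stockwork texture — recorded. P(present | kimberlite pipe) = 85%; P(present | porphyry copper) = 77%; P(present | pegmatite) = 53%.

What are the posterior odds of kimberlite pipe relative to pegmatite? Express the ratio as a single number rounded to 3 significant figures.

The normalizing constant cancels in an odds ratio, so compute prior × likelihood for the two hypotheses only (using 1 − P(present | H) for each absent reading):
  kimberlite pipe: 0.14 × 0.20 × 0.17 × (1 − 0.90) × 0.85 = 0.0004046
  pegmatite: 0.40 × 0.84 × 0.09 × (1 − 0.94) × 0.53 = 0.00096163
Posterior odds = 0.0004046 / 0.00096163 ≈ 0.421.

0.421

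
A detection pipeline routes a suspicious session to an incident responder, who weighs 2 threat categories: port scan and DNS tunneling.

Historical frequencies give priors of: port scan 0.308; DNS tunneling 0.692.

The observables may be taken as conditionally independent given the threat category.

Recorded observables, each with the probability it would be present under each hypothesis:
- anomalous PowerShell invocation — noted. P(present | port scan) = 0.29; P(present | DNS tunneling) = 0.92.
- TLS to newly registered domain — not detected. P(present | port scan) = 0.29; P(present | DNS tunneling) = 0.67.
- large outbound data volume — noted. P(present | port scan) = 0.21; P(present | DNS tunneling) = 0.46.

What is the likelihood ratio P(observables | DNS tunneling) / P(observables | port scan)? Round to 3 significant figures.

Take the product of per-observable likelihoods under each hypothesis (using 1 − P(present | H) for each absent observable), then divide.
  DNS tunneling: 0.92 × (1 − 0.67) × 0.46 = 0.13966
  port scan: 0.29 × (1 − 0.29) × 0.21 = 0.043239
Bayes factor = 0.13966 / 0.043239 ≈ 3.23

3.23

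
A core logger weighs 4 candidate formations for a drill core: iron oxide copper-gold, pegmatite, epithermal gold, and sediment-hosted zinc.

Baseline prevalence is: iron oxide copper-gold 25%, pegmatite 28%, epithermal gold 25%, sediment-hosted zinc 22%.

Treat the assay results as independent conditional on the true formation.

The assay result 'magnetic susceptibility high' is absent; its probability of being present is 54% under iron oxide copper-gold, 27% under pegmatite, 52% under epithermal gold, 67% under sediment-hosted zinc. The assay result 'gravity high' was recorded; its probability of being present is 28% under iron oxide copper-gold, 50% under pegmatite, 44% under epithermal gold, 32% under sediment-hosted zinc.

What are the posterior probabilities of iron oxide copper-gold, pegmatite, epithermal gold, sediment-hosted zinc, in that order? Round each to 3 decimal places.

0.153, 0.486, 0.251, 0.110

For each hypothesis, the unnormalized posterior weight is prior × product of the assay result likelihoods (using 1 − P(present | H) for each absent assay result):
  iron oxide copper-gold: 0.25 × (1 − 0.54) × 0.28 = 0.0322
  pegmatite: 0.28 × (1 − 0.27) × 0.50 = 0.1022
  epithermal gold: 0.25 × (1 − 0.52) × 0.44 = 0.0528
  sediment-hosted zinc: 0.22 × (1 − 0.67) × 0.32 = 0.023232
The unnormalized weights sum to 0.21043.
P(iron oxide copper-gold | evidence) = 0.0322 / 0.21043 ≈ 0.153
P(pegmatite | evidence) = 0.1022 / 0.21043 ≈ 0.486
P(epithermal gold | evidence) = 0.0528 / 0.21043 ≈ 0.251
P(sediment-hosted zinc | evidence) = 0.023232 / 0.21043 ≈ 0.110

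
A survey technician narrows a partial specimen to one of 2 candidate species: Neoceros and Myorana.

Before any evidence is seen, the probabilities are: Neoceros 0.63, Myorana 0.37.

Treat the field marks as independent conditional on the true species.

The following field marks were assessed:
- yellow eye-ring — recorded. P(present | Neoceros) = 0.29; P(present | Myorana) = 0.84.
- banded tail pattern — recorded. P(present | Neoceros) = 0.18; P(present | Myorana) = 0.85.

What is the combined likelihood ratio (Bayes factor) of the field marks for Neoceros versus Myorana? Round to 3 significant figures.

0.0731

Joint likelihood of the field mark pattern under each hypothesis:
  Neoceros: 0.29 × 0.18 = 0.0522
  Myorana: 0.84 × 0.85 = 0.714
Bayes factor = 0.0522 / 0.714 ≈ 0.0731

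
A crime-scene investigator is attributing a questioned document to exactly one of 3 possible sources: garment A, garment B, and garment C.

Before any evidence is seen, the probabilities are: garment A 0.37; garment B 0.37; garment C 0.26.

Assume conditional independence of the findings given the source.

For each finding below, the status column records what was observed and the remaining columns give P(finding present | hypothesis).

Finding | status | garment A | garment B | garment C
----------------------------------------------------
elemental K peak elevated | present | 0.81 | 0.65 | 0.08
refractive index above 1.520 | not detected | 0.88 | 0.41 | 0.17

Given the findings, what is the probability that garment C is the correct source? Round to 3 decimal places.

0.088

Multiply each prior by the joint likelihood of the evidence pattern (using 1 − P(present | H) for each absent finding):
  garment A: 0.37 × 0.81 × (1 − 0.88) = 0.035964
  garment B: 0.37 × 0.65 × (1 − 0.41) = 0.1419
  garment C: 0.26 × 0.08 × (1 − 0.17) = 0.017264
Marginal likelihood of the evidence = 0.19512.
P(garment C | evidence) = 0.017264 / 0.19512 ≈ 0.088.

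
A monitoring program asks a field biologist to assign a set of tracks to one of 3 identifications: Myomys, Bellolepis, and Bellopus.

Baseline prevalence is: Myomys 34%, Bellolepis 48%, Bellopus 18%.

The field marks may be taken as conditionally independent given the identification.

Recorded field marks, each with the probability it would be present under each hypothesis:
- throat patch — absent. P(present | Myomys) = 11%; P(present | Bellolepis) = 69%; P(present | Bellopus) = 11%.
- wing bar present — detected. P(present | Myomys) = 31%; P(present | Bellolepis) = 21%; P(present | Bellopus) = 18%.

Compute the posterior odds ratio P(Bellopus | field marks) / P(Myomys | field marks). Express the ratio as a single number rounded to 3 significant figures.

Unnormalized posterior weight (prior times the field mark likelihoods) for each of the two hypotheses (using 1 − P(present | H) for each absent field mark):
  Bellopus: 0.18 × (1 − 0.11) × 0.18 = 0.028836
  Myomys: 0.34 × (1 − 0.11) × 0.31 = 0.093806
Odds(Bellopus : Myomys) = 0.028836 / 0.093806 ≈ 0.307.

0.307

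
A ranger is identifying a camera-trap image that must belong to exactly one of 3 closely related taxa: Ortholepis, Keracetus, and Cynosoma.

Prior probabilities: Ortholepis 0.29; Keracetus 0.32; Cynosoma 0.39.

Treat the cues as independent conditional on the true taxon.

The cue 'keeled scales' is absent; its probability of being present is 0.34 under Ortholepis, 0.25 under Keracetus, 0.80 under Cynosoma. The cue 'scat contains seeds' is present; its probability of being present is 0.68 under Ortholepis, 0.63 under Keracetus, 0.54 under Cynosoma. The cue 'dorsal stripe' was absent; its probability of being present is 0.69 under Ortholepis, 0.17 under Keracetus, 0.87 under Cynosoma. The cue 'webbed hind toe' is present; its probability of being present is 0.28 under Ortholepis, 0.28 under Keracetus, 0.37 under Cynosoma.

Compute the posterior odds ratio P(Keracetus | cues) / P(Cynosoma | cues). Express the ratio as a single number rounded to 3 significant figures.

Posterior odds equal prior odds times the likelihood ratio; only the two competing hypotheses matter (using 1 − P(present | H) for each absent cue).
  Keracetus: 0.32 × (1 − 0.25) × 0.63 × (1 − 0.17) × 0.28 = 0.035139
  Cynosoma: 0.39 × (1 − 0.80) × 0.54 × (1 − 0.87) × 0.37 = 0.002026
Posterior odds = 0.035139 / 0.002026 ≈ 17.3.

17.3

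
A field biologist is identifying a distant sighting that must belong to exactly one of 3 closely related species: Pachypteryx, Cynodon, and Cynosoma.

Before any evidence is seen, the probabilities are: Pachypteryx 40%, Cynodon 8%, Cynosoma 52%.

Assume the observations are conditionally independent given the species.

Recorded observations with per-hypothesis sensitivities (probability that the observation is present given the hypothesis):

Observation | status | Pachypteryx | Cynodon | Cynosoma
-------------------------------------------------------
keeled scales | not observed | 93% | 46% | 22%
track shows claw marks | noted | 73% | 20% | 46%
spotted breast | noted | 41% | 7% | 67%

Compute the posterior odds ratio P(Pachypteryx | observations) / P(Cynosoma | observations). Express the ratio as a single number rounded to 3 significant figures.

Unnormalized posterior weight (prior times the observation likelihoods) for each of the two hypotheses (using 1 − P(present | H) for each absent observation):
  Pachypteryx: 0.40 × (1 − 0.93) × 0.73 × 0.41 = 0.0083804
  Cynosoma: 0.52 × (1 − 0.22) × 0.46 × 0.67 = 0.12501
Posterior odds = 0.0083804 / 0.12501 ≈ 0.0670.

0.0670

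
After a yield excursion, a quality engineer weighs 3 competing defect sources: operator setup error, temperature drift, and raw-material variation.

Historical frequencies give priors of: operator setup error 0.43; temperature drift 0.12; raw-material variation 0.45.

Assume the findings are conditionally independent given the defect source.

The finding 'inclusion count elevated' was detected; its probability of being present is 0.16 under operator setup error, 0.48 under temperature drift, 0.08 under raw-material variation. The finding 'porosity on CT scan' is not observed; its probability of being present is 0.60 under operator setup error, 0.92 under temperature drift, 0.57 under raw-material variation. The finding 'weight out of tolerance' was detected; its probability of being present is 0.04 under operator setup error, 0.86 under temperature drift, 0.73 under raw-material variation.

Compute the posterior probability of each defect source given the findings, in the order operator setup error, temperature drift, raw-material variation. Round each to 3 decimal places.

0.067, 0.242, 0.691

Multiply each prior by the joint likelihood of the evidence pattern (using 1 − P(present | H) for each absent finding):
  operator setup error: 0.43 × 0.16 × (1 − 0.60) × 0.04 = 0.0011008
  temperature drift: 0.12 × 0.48 × (1 − 0.92) × 0.86 = 0.0039629
  raw-material variation: 0.45 × 0.08 × (1 − 0.57) × 0.73 = 0.0113
Normalizing constant Z = 0.0011008 + 0.0039629 + 0.0113 = 0.016364.
P(operator setup error | evidence) = 0.0011008 / 0.016364 ≈ 0.067
P(temperature drift | evidence) = 0.0039629 / 0.016364 ≈ 0.242
P(raw-material variation | evidence) = 0.0113 / 0.016364 ≈ 0.691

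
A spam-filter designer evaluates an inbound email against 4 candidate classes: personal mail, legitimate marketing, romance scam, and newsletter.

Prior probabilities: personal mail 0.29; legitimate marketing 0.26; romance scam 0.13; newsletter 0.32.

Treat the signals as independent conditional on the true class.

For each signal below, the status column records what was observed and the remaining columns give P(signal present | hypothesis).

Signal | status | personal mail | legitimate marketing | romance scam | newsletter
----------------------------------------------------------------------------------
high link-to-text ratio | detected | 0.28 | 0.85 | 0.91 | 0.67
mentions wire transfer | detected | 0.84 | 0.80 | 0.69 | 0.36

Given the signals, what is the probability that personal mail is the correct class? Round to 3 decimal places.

0.169

For each hypothesis, the unnormalized posterior weight is prior × product of the signal likelihoods:
  personal mail: 0.29 × 0.28 × 0.84 = 0.068208
  legitimate marketing: 0.26 × 0.85 × 0.80 = 0.1768
  romance scam: 0.13 × 0.91 × 0.69 = 0.081627
  newsletter: 0.32 × 0.67 × 0.36 = 0.077184
The unnormalized weights sum to 0.40382.
P(personal mail | evidence) = 0.068208 / 0.40382 ≈ 0.169.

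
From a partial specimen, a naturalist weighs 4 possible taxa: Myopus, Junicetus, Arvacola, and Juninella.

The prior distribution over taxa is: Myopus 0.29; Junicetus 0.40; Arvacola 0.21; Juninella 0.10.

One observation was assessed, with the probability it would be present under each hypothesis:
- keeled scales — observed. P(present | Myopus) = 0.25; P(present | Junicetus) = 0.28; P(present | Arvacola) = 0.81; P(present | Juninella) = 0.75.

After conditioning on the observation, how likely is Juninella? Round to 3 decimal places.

Multiply each prior by the likelihood of the observation:
  Myopus: 0.29 × 0.25 = 0.0725
  Junicetus: 0.40 × 0.28 = 0.112
  Arvacola: 0.21 × 0.81 = 0.1701
  Juninella: 0.10 × 0.75 = 0.075
The unnormalized weights sum to 0.4296.
P(Juninella | evidence) = 0.075 / 0.4296 ≈ 0.175.

0.175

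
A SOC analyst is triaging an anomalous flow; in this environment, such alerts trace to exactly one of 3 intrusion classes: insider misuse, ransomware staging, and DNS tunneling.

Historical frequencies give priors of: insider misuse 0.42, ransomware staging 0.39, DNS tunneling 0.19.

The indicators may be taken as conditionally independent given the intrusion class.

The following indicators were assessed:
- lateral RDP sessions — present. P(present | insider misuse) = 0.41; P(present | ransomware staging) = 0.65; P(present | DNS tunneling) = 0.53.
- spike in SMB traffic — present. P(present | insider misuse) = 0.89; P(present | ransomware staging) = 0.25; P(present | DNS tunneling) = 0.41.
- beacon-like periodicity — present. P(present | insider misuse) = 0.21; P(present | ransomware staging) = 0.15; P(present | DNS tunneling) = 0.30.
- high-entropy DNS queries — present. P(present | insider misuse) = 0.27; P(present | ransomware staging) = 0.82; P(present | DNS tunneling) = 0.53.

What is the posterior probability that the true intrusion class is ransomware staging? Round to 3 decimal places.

Multiply each prior by the joint likelihood of the indicator pattern:
  insider misuse: 0.42 × 0.41 × 0.89 × 0.21 × 0.27 = 0.0086897
  ransomware staging: 0.39 × 0.65 × 0.25 × 0.15 × 0.82 = 0.0077951
  DNS tunneling: 0.19 × 0.53 × 0.41 × 0.30 × 0.53 = 0.0065646
The unnormalized weights sum to 0.023049.
P(ransomware staging | evidence) = 0.0077951 / 0.023049 ≈ 0.338.

0.338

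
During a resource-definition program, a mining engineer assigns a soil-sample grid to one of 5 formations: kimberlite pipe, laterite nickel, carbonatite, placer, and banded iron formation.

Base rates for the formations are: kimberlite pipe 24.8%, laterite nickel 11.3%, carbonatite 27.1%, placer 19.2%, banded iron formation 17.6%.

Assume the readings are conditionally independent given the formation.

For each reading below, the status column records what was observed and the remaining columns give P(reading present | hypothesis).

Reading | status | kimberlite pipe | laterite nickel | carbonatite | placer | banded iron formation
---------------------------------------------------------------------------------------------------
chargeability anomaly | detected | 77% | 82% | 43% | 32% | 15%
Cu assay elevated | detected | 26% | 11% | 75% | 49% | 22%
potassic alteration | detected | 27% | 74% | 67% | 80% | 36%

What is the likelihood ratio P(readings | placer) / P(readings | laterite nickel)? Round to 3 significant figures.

The Bayes factor is the ratio of the joint likelihoods of the reading pattern under the two hypotheses.
  placer: 0.32 × 0.49 × 0.80 = 0.12544
  laterite nickel: 0.82 × 0.11 × 0.74 = 0.066748
Bayes factor = 0.12544 / 0.066748 ≈ 1.88

1.88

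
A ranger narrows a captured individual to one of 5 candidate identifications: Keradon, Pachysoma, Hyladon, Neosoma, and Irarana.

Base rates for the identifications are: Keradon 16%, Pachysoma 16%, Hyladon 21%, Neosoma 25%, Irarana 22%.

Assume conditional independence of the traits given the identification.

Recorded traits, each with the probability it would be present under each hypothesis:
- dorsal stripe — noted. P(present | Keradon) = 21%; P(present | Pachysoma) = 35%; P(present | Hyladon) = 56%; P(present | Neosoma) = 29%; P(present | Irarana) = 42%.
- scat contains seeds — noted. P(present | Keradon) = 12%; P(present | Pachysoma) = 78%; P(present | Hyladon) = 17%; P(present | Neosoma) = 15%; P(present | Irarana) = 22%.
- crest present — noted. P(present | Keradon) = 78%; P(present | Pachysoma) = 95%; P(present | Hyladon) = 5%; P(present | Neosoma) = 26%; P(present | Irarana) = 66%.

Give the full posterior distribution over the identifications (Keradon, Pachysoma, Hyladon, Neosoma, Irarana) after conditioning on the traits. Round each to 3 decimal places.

For each hypothesis, the unnormalized posterior weight is prior × product of the trait likelihoods:
  Keradon: 0.16 × 0.21 × 0.12 × 0.78 = 0.003145
  Pachysoma: 0.16 × 0.35 × 0.78 × 0.95 = 0.041496
  Hyladon: 0.21 × 0.56 × 0.17 × 0.05 = 0.0009996
  Neosoma: 0.25 × 0.29 × 0.15 × 0.26 = 0.0028275
  Irarana: 0.22 × 0.42 × 0.22 × 0.66 = 0.013416
Normalizing constant Z = 0.003145 + 0.041496 + 0.0009996 + 0.0028275 + 0.013416 = 0.061885.
P(Keradon | evidence) = 0.003145 / 0.061885 ≈ 0.051
P(Pachysoma | evidence) = 0.041496 / 0.061885 ≈ 0.671
P(Hyladon | evidence) = 0.0009996 / 0.061885 ≈ 0.016
P(Neosoma | evidence) = 0.0028275 / 0.061885 ≈ 0.046
P(Irarana | evidence) = 0.013416 / 0.061885 ≈ 0.217

0.051, 0.671, 0.016, 0.046, 0.217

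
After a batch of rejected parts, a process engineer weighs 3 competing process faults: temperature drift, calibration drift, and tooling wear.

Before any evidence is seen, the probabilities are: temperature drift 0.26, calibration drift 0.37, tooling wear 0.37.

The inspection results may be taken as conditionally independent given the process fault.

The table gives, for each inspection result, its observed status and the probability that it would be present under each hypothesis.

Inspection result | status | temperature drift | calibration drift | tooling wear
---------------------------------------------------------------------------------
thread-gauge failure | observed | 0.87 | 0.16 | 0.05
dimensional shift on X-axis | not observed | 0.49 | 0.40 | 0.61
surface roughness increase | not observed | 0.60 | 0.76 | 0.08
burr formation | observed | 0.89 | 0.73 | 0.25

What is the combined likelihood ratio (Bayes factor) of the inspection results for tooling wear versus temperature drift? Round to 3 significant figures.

Joint likelihood of the inspection result pattern under each hypothesis (using 1 − P(present | H) for each absent inspection result):
  tooling wear: 0.05 × (1 − 0.61) × (1 − 0.08) × 0.25 = 0.004485
  temperature drift: 0.87 × (1 − 0.49) × (1 − 0.60) × 0.89 = 0.15796
Bayes factor = 0.004485 / 0.15796 ≈ 0.0284

0.0284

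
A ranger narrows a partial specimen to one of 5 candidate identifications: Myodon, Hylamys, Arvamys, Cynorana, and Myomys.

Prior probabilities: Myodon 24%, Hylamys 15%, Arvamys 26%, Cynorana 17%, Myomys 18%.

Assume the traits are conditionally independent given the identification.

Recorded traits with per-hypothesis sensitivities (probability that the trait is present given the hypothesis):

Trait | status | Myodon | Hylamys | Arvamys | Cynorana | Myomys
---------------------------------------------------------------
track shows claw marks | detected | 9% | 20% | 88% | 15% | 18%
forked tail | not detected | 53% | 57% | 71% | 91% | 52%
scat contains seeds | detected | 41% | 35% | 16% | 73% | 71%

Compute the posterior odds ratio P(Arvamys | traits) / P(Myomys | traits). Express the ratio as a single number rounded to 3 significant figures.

Unnormalized posterior weight (prior times the trait likelihoods) for each of the two hypotheses (using 1 − P(present | H) for each absent trait):
  Arvamys: 0.26 × 0.88 × (1 − 0.71) × 0.16 = 0.010616
  Myomys: 0.18 × 0.18 × (1 − 0.52) × 0.71 = 0.011042
Odds(Arvamys : Myomys) = 0.010616 / 0.011042 ≈ 0.961.

0.961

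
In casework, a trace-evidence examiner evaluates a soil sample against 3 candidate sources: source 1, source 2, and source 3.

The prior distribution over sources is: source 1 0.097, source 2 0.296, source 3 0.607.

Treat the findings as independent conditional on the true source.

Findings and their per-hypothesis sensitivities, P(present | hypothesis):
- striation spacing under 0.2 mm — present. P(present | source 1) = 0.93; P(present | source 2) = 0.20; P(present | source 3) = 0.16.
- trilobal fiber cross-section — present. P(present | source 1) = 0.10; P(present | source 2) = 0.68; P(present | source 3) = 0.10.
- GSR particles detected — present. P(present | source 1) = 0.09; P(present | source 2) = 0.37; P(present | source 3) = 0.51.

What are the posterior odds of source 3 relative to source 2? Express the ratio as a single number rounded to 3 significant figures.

0.333

Unnormalized posterior weight (prior times the finding likelihoods) for each of the two hypotheses:
  source 3: 0.607 × 0.16 × 0.10 × 0.51 = 0.0049531
  source 2: 0.296 × 0.20 × 0.68 × 0.37 = 0.014895
Posterior odds = 0.0049531 / 0.014895 ≈ 0.333.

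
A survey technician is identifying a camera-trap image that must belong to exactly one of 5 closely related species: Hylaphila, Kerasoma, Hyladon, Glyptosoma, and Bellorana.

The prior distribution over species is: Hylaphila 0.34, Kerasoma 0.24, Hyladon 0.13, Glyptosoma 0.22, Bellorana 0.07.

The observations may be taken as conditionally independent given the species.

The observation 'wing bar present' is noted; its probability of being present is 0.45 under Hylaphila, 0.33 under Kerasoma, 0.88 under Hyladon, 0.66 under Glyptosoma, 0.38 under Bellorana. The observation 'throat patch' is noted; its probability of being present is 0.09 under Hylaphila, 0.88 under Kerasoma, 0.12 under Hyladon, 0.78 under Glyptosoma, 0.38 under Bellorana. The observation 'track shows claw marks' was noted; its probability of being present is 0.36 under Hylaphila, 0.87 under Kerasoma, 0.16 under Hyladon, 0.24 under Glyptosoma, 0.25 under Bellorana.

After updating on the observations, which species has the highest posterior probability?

Kerasoma

Multiply each prior by the joint likelihood of the evidence pattern:
  Hylaphila: 0.34 × 0.45 × 0.09 × 0.36 = 0.0049572
  Kerasoma: 0.24 × 0.33 × 0.88 × 0.87 = 0.060636
  Hyladon: 0.13 × 0.88 × 0.12 × 0.16 = 0.0021965
  Glyptosoma: 0.22 × 0.66 × 0.78 × 0.24 = 0.027181
  Bellorana: 0.07 × 0.38 × 0.38 × 0.25 = 0.002527
The unnormalized weights sum to 0.097498.
P(Hylaphila | evidence) ≈ 0.0049572 / 0.097498 ≈ 0.051
P(Kerasoma | evidence) ≈ 0.060636 / 0.097498 ≈ 0.622
P(Hyladon | evidence) ≈ 0.0021965 / 0.097498 ≈ 0.023
P(Glyptosoma | evidence) ≈ 0.027181 / 0.097498 ≈ 0.279
P(Bellorana | evidence) ≈ 0.002527 / 0.097498 ≈ 0.026
The largest is 0.622, so Kerasoma is most probable.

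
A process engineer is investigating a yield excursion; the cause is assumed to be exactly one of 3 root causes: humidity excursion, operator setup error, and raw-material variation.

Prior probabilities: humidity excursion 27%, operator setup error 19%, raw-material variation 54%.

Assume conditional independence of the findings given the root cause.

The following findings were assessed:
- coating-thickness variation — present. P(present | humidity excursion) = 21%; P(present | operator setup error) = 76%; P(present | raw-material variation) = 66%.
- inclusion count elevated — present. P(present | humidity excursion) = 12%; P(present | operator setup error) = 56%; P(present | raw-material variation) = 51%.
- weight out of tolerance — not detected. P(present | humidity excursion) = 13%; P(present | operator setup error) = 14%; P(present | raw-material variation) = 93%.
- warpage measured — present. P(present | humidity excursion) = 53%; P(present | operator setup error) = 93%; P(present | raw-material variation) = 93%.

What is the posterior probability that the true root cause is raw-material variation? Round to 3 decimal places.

For each hypothesis, the unnormalized posterior weight is prior × product of the finding likelihoods (using 1 − P(present | H) for each absent finding):
  humidity excursion: 0.27 × 0.21 × 0.12 × (1 − 0.13) × 0.53 = 0.0031373
  operator setup error: 0.19 × 0.76 × 0.56 × (1 − 0.14) × 0.93 = 0.064675
  raw-material variation: 0.54 × 0.66 × 0.51 × (1 − 0.93) × 0.93 = 0.011833
The unnormalized weights sum to 0.079645.
P(raw-material variation | evidence) = 0.011833 / 0.079645 ≈ 0.149.

0.149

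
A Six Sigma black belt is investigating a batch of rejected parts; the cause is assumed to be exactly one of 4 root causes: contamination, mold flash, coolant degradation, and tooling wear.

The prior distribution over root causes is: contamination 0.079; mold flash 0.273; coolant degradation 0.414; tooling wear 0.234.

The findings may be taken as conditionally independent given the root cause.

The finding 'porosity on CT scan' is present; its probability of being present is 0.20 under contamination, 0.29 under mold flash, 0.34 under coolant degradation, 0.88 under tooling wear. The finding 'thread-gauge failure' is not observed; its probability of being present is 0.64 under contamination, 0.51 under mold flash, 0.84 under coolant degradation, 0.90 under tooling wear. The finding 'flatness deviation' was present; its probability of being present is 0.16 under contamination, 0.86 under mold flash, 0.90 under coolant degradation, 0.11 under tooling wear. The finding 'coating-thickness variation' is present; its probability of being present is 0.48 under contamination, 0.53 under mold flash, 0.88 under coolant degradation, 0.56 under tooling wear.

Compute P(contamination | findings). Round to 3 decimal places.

0.012

Multiply each prior by the joint likelihood of the evidence pattern (using 1 − P(present | H) for each absent finding):
  contamination: 0.079 × 0.20 × (1 − 0.64) × 0.16 × 0.48 = 0.00043684
  mold flash: 0.273 × 0.29 × (1 − 0.51) × 0.86 × 0.53 = 0.017682
  coolant degradation: 0.414 × 0.34 × (1 − 0.84) × 0.90 × 0.88 = 0.017837
  tooling wear: 0.234 × 0.88 × (1 − 0.90) × 0.11 × 0.56 = 0.0012685
Marginal likelihood of the evidence = 0.037224.
P(contamination | evidence) = 0.00043684 / 0.037224 ≈ 0.012.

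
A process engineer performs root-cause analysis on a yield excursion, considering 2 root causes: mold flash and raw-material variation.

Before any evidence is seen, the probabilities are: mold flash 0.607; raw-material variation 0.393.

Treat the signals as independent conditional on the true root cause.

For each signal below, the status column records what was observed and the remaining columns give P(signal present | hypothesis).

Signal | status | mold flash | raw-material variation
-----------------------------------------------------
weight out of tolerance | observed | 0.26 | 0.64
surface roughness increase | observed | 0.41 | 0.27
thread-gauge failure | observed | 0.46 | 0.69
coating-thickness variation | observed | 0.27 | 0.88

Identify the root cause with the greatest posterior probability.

By Bayes' rule with conditional independence, the unnormalized weight for each hypothesis is prior × ∏ likelihoods:
  mold flash: 0.607 × 0.26 × 0.41 × 0.46 × 0.27 = 0.0080365
  raw-material variation: 0.393 × 0.64 × 0.27 × 0.69 × 0.88 = 0.041235
The unnormalized weights sum to 0.049272.
P(mold flash | evidence) ≈ 0.0080365 / 0.049272 ≈ 0.163
P(raw-material variation | evidence) ≈ 0.041235 / 0.049272 ≈ 0.837
The largest is 0.837, so raw-material variation is most probable.

raw-material variation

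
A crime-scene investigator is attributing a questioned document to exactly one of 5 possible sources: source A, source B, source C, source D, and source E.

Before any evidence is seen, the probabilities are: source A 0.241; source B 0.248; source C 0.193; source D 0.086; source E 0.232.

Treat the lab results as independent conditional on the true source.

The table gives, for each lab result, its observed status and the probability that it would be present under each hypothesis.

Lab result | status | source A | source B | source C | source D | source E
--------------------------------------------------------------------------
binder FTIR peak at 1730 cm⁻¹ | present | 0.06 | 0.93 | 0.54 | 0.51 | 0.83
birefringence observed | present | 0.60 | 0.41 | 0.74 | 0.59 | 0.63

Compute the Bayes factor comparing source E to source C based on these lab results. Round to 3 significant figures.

1.31

Joint likelihood of the lab result pattern under each hypothesis:
  source E: 0.83 × 0.63 = 0.5229
  source C: 0.54 × 0.74 = 0.3996
Bayes factor = 0.5229 / 0.3996 ≈ 1.31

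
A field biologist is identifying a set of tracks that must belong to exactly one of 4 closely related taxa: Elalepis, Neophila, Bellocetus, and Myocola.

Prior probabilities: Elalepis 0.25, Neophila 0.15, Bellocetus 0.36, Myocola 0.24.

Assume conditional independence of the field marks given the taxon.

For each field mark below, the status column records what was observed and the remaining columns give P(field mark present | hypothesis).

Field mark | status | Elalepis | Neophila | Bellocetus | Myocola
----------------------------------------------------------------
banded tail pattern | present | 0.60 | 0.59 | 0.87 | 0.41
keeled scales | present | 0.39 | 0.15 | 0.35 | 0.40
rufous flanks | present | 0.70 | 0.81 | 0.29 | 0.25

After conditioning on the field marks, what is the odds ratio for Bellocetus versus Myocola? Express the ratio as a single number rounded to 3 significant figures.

3.23

Posterior odds equal prior odds times the likelihood ratio; only the two competing hypotheses matter.
  Bellocetus: 0.36 × 0.87 × 0.35 × 0.29 = 0.03179
  Myocola: 0.24 × 0.41 × 0.40 × 0.25 = 0.00984
Odds(Bellocetus : Myocola) = 0.03179 / 0.00984 ≈ 3.23.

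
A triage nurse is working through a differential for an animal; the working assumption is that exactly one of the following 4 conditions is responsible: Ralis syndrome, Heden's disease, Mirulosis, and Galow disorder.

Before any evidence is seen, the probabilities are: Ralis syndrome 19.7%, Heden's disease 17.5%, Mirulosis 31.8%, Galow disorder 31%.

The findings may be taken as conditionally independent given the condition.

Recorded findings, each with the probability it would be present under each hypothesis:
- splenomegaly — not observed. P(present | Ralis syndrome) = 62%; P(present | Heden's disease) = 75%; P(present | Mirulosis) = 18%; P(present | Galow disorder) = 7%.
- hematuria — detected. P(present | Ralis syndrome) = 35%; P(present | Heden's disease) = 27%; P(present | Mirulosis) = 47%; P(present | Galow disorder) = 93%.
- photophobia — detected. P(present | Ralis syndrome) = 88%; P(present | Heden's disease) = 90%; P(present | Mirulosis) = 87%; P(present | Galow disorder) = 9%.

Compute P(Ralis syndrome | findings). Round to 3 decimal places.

For each hypothesis, the unnormalized posterior weight is prior × product of the finding likelihoods (using 1 − P(present | H) for each absent finding):
  Ralis syndrome: 0.197 × (1 − 0.62) × 0.35 × 0.88 = 0.023057
  Heden's disease: 0.175 × (1 − 0.75) × 0.27 × 0.90 = 0.010631
  Mirulosis: 0.318 × (1 − 0.18) × 0.47 × 0.87 = 0.10662
  Galow disorder: 0.310 × (1 − 0.07) × 0.93 × 0.09 = 0.024131
The unnormalized weights sum to 0.16444.
P(Ralis syndrome | evidence) = 0.023057 / 0.16444 ≈ 0.140.

0.140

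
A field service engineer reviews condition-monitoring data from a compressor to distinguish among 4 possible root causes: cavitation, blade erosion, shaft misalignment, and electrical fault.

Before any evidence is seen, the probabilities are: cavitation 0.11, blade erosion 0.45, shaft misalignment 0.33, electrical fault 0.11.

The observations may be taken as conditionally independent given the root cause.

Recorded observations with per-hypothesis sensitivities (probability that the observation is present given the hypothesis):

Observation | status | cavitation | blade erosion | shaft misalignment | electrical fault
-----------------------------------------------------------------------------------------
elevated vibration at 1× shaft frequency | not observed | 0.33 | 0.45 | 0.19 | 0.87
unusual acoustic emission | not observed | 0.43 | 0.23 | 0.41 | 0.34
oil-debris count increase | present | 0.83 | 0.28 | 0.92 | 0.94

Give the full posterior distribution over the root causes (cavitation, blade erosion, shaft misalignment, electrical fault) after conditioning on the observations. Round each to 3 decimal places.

0.144, 0.220, 0.599, 0.037

Multiply each prior by the joint likelihood of the evidence pattern (using 1 − P(present | H) for each absent observation):
  cavitation: 0.11 × (1 − 0.33) × (1 − 0.43) × 0.83 = 0.034867
  blade erosion: 0.45 × (1 − 0.45) × (1 − 0.23) × 0.28 = 0.053361
  shaft misalignment: 0.33 × (1 − 0.19) × (1 − 0.41) × 0.92 = 0.14509
  electrical fault: 0.11 × (1 − 0.87) × (1 − 0.34) × 0.94 = 0.0088717
Normalizing constant Z = 0.034867 + 0.053361 + 0.14509 + 0.0088717 = 0.24219.
P(cavitation | evidence) = 0.034867 / 0.24219 ≈ 0.144
P(blade erosion | evidence) = 0.053361 / 0.24219 ≈ 0.220
P(shaft misalignment | evidence) = 0.14509 / 0.24219 ≈ 0.599
P(electrical fault | evidence) = 0.0088717 / 0.24219 ≈ 0.037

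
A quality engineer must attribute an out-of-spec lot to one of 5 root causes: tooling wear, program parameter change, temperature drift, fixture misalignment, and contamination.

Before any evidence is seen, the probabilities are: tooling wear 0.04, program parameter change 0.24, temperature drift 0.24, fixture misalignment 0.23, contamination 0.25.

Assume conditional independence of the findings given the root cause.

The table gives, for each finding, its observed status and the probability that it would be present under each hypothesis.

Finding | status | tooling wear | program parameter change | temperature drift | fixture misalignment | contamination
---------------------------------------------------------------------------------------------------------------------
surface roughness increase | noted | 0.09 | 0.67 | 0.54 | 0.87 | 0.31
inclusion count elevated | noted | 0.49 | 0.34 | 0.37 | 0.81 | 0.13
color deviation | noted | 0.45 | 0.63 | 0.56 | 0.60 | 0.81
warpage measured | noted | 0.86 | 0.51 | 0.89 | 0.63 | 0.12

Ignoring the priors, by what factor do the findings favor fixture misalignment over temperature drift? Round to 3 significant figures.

2.67

The Bayes factor is the ratio of the joint likelihoods of the evidence pattern under the two hypotheses.
  fixture misalignment: 0.87 × 0.81 × 0.60 × 0.63 = 0.26638
  temperature drift: 0.54 × 0.37 × 0.56 × 0.89 = 0.09958
Bayes factor = 0.26638 / 0.09958 ≈ 2.67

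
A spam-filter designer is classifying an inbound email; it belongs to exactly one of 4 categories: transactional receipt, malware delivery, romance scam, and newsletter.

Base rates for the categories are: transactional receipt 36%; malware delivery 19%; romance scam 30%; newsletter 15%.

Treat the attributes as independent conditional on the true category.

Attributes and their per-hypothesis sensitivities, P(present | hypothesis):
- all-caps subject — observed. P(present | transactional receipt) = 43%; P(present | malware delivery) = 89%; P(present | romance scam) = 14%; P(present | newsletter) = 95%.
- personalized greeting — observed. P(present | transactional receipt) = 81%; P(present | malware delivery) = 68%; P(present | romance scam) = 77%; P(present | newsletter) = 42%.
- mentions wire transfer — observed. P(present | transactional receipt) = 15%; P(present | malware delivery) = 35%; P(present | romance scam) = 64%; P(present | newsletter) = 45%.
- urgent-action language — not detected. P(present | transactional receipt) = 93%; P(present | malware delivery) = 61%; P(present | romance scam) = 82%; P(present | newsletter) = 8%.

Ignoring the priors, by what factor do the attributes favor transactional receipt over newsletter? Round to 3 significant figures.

0.0221

Joint likelihood of the attribute pattern under each hypothesis (using 1 − P(present | H) for each absent attribute):
  transactional receipt: 0.43 × 0.81 × 0.15 × (1 − 0.93) = 0.0036571
  newsletter: 0.95 × 0.42 × 0.45 × (1 − 0.08) = 0.16519
Bayes factor = 0.0036571 / 0.16519 ≈ 0.0221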